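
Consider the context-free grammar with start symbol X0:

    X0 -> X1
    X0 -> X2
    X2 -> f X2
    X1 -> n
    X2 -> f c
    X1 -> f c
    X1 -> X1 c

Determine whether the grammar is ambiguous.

Ambiguous

Witness: f c

Derivation 1: X0 ⇒ X1 ⇒ f c
Derivation 2: X0 ⇒ X2 ⇒ f c

Two distinct leftmost derivations for the same string.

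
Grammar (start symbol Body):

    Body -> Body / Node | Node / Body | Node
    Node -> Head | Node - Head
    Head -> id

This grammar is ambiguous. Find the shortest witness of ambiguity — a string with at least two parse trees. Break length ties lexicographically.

length 1: no string has ≥2 trees
length 3: id / id has 2 parse trees

Two derivations of id / id:
  Body ⇒ Body / Node ⇒ Node / Node ⇒ Head / Node ⇒ id / Node ⇒ id / Head ⇒ id / id
  Body ⇒ Node / Body ⇒ Head / Body ⇒ id / Body ⇒ id / Node ⇒ id / Head ⇒ id / id

id / id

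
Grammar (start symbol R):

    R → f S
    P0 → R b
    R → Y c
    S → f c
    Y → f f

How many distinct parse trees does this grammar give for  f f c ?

Parse trees for f f c:
  [R f [S f c]]
  [R [Y f f] c]

2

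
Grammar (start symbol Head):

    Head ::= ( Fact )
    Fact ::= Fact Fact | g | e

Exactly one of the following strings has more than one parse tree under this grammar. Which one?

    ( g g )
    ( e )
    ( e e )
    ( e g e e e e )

( g g ): 1 tree
( e ): 1 tree
( e e ): 1 tree
( e g e e e e ): 42 trees

( e g e e e e )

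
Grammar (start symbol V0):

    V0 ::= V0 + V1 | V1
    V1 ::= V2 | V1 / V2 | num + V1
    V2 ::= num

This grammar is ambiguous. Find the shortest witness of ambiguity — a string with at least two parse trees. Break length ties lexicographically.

num + num

length 1: no string has ≥2 trees
length 3: num + num has 2 parse trees

Two derivations of num + num:
  V0 ⇒ V0 + V1 ⇒ V1 + V1 ⇒ V2 + V1 ⇒ num + V1 ⇒ num + V2 ⇒ num + num
  V0 ⇒ V1 ⇒ num + V1 ⇒ num + V2 ⇒ num + num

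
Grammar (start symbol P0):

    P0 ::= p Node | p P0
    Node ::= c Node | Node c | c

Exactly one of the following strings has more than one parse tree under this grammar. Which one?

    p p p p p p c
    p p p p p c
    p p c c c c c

p p c c c c c

p p p p p p c: 1 tree
p p p p p c: 1 tree
p p c c c c c: 16 trees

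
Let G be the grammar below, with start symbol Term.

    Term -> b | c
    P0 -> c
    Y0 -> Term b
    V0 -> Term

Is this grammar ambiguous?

Unambiguous

(P0, Y0, V0 are unreachable from Term, so their rules don't affect L(Term).) Each reachable nonterminal has at most one production per leading terminal, and all productions are right-linear; the derivation is determined token-by-token.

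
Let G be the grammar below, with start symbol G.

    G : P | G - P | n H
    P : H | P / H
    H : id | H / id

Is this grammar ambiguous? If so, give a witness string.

Ambiguous

Witness: id / id

Derivation 1: G ⇒ P ⇒ H ⇒ H / id ⇒ id / id
Derivation 2: G ⇒ P ⇒ P / H ⇒ H / H ⇒ id / H ⇒ id / id

Two distinct leftmost derivations for the same string.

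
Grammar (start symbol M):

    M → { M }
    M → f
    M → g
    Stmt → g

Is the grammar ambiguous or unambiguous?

Unambiguous

Only M is reachable from M; ignoring the rest: L(M) is { openⁿ atom closeⁿ : n ≥ 0 }. The bracket depth fixes n, and the derivation is forced at every step.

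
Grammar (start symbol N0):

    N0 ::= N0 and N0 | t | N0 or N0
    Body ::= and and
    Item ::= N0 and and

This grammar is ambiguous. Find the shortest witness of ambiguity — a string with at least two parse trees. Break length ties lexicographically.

t and t and t

length 1: no string has ≥2 trees
length 3: no string has ≥2 trees
length 5: t and t and t has 2 parse trees

Two derivations of t and t and t:
  N0 ⇒ N0 and N0 ⇒ N0 and N0 and N0 ⇒ t and N0 and N0 ⇒ t and t and N0 ⇒ t and t and t
  N0 ⇒ N0 and N0 ⇒ t and N0 ⇒ t and N0 and N0 ⇒ t and t and N0 ⇒ t and t and t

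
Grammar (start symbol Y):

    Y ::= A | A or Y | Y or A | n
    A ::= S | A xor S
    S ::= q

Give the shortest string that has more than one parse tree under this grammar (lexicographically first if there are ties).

q or q

length 1: no string has ≥2 trees
length 3: q or q has 2 parse trees

Two derivations of q or q:
  Y ⇒ A or Y ⇒ S or Y ⇒ q or Y ⇒ q or A ⇒ q or S ⇒ q or q
  Y ⇒ Y or A ⇒ A or A ⇒ S or A ⇒ q or A ⇒ q or S ⇒ q or q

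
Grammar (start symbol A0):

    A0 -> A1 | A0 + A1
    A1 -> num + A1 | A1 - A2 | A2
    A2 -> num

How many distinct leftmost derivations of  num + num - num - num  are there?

Parse trees for num + num - num - num:
  [A0 [A1 num + [A1 [A1 [A1 [A2 num]] - [A2 num]] - [A2 num]]]]
  [A0 [A1 [A1 num + [A1 [A1 [A2 num]] - [A2 num]]] - [A2 num]]]
  [A0 [A1 [A1 [A1 num + [A1 [A2 num]]] - [A2 num]] - [A2 num]]]
  [A0 [A0 [A1 [A2 num]]] + [A1 [A1 [A1 [A2 num]] - [A2 num]] - [A2 num]]]

4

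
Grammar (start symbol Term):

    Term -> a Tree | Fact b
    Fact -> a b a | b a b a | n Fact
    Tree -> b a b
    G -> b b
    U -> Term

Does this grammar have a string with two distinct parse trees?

Witness: a b a b

Derivation 1: Term ⇒ a Tree ⇒ a b a b
Derivation 2: Term ⇒ Fact b ⇒ a b a b

Two distinct leftmost derivations for the same string.

Ambiguous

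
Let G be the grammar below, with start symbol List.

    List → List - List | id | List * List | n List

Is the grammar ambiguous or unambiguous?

Ambiguous

Witness: n id * id

Derivation 1: List ⇒ List * List ⇒ n List * List ⇒ n id * List ⇒ n id * id
Derivation 2: List ⇒ n List ⇒ n List * List ⇒ n id * List ⇒ n id * id

Two distinct leftmost derivations for the same string.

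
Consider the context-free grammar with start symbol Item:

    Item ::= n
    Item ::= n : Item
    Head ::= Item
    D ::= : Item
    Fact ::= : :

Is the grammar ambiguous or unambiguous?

Unambiguous

(Head, Fact, D are unreachable from Item, so their rules don't affect L(Item).) The reachable grammar is A → atom sep A | atom. Each atom is followed by either the separator (recurse) or end-of-string (stop) — no choice point.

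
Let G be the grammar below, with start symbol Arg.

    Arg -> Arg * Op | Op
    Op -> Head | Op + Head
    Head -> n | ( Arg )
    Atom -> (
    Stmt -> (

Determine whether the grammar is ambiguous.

Only Arg, Op, Head are reachable from Arg; ignoring the rest: This is a standard precedence ladder (Arg over Op over Head), with each level left-recursive on its own operator ('*' at Arg, '+' at Op). That structure is LR(1), hence unambiguous.

Unambiguous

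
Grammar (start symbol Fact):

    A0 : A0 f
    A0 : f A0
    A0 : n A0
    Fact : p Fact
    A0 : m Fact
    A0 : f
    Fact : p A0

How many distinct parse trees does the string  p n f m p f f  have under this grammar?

Parse trees for p n f m p f f:
  [Fact p [A0 [A0 n [A0 f [A0 m [Fact p [A0 f]]]]] f]]
  [Fact p [A0 n [A0 [A0 f [A0 m [Fact p [A0 f]]]] f]]]
  [Fact p [A0 n [A0 f [A0 [A0 m [Fact p [A0 f]]] f]]]]
  [Fact p [A0 n [A0 f [A0 m [Fact p [A0 [A0 f] f]]]]]]
  [Fact p [A0 n [A0 f [A0 m [Fact p [A0 f [A0 f]]]]]]]

5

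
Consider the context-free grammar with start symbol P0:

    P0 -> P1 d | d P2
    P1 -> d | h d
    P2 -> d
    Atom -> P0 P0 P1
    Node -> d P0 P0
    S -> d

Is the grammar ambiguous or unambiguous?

Ambiguous

Witness: d d

Derivation 1: P0 ⇒ P1 d ⇒ d d
Derivation 2: P0 ⇒ d P2 ⇒ d d

Two distinct leftmost derivations for the same string.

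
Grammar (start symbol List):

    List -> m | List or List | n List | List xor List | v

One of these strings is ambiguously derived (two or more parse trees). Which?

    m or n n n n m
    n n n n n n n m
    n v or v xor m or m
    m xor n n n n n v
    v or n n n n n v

n v or v xor m or m

m or n n n n m: 1 tree
n n n n n n n m: 1 tree
n v or v xor m or m: 14 trees
m xor n n n n n v: 1 tree
v or n n n n n v: 1 tree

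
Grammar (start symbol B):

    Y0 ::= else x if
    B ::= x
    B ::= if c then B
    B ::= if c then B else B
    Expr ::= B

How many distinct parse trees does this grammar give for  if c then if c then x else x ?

Parse trees for if c then if c then x else x:
  [B if c then [B if c then [B x] else [B x]]]
  [B if c then [B if c then [B x]] else [B x]]

2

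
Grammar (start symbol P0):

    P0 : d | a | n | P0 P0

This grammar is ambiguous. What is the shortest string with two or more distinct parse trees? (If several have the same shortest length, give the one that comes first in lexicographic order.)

a a a

length 1: no string has ≥2 trees
length 2: no string has ≥2 trees
length 3: a a a has 2 parse trees

Two derivations of a a a:
  P0 ⇒ P0 P0 ⇒ a P0 ⇒ a P0 P0 ⇒ a a P0 ⇒ a a a
  P0 ⇒ P0 P0 ⇒ P0 P0 P0 ⇒ a P0 P0 ⇒ a a P0 ⇒ a a a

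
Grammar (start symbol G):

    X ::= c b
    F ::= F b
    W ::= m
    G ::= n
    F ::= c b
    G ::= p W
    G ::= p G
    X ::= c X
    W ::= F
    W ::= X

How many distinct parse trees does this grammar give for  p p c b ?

2

Parse trees for p p c b:
  [G p [G p [W [F c b]]]]
  [G p [G p [W [X c b]]]]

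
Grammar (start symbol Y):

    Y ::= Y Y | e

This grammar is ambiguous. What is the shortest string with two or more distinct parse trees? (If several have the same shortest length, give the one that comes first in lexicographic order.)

e e e

length 1: no string has ≥2 trees
length 2: no string has ≥2 trees
length 3: e e e has 2 parse trees

Two derivations of e e e:
  Y ⇒ Y Y ⇒ Y Y Y ⇒ e Y Y ⇒ e e Y ⇒ e e e
  Y ⇒ Y Y ⇒ e Y ⇒ e Y Y ⇒ e e Y ⇒ e e e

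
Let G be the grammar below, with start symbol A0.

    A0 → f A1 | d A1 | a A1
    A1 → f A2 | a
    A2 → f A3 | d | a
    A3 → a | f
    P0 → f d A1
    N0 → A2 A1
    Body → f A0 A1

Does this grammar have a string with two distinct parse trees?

Unambiguous

(P0, N0, Body are unreachable from A0, so their rules don't affect L(A0).) Restricted to the reachable nonterminals, every rule has the form A → t or A → t B, and no two rules for the same A share a first terminal. The grammar encodes a DFA — one run per string.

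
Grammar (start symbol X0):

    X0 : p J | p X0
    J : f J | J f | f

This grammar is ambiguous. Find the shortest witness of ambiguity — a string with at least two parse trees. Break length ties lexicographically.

p f f

length 2: no string has ≥2 trees
length 3: p f f has 2 parse trees

Two derivations of p f f:
  X0 ⇒ p J ⇒ p f J ⇒ p f f
  X0 ⇒ p J ⇒ p J f ⇒ p f f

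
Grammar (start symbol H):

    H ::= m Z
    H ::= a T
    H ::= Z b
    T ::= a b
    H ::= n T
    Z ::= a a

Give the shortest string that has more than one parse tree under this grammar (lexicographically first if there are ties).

length 3: a a b has 2 parse trees

Two derivations of a a b:
  H ⇒ a T ⇒ a a b
  H ⇒ Z b ⇒ a a b

a a b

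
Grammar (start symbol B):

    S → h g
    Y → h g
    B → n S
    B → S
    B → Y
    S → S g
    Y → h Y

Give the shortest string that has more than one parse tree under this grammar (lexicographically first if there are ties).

h g

length 2: h g has 2 parse trees

Two derivations of h g:
  B ⇒ S ⇒ h g
  B ⇒ Y ⇒ h g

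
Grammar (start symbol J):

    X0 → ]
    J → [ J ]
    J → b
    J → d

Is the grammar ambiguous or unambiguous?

Only J is reachable from J; ignoring the rest: L(J) is { openⁿ atom closeⁿ : n ≥ 0 }. The bracket depth fixes n, and the derivation is forced at every step.

Unambiguous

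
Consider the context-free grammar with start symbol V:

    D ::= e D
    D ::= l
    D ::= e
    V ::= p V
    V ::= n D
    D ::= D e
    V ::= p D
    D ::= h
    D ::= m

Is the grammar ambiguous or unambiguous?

Ambiguous

Witness: n e e

Derivation 1: V ⇒ n D ⇒ n e D ⇒ n e e
Derivation 2: V ⇒ n D ⇒ n D e ⇒ n e e

Two distinct leftmost derivations for the same string.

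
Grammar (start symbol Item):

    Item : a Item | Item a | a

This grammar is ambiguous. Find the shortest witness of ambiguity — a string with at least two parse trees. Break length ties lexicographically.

length 1: no string has ≥2 trees
length 2: a a has 2 parse trees

Two derivations of a a:
  Item ⇒ a Item ⇒ a a
  Item ⇒ Item a ⇒ a a

a a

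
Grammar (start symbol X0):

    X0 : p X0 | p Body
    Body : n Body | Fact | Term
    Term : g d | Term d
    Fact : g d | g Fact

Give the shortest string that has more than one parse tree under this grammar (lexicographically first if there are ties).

length 3: p g d has 2 parse trees

Two derivations of p g d:
  X0 ⇒ p Body ⇒ p Fact ⇒ p g d
  X0 ⇒ p Body ⇒ p Term ⇒ p g d

p g d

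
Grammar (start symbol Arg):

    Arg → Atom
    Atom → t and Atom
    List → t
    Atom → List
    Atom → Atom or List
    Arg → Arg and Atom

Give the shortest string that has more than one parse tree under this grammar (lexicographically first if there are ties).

length 1: no string has ≥2 trees
length 3: t and t has 2 parse trees

Two derivations of t and t:
  Arg ⇒ Atom ⇒ t and Atom ⇒ t and List ⇒ t and t
  Arg ⇒ Arg and Atom ⇒ Atom and Atom ⇒ List and Atom ⇒ t and Atom ⇒ t and List ⇒ t and t

t and t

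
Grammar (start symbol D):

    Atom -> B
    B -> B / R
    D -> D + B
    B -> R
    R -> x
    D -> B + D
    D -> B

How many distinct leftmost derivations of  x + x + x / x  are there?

4

Parse trees for x + x + x / x:
  [D [D [D [B [R x]]] + [B [R x]]] + [B [B [R x]] / [R x]]]
  [D [D [B [R x]] + [D [B [R x]]]] + [B [B [R x]] / [R x]]]
  [D [B [R x]] + [D [D [B [R x]]] + [B [B [R x]] / [R x]]]]
  [D [B [R x]] + [D [B [R x]] + [D [B [B [R x]] / [R x]]]]]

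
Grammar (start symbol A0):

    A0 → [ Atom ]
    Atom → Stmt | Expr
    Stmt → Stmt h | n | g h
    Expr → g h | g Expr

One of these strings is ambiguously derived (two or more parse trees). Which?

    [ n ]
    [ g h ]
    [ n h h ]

[ n ]: 1 tree
[ g h ]: 2 trees
[ n h h ]: 1 tree

[ g h ]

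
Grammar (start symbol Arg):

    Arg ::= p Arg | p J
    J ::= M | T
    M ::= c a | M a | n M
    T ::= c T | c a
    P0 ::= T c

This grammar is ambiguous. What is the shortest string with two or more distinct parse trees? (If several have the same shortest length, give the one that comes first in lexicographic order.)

length 3: p c a has 2 parse trees

Two derivations of p c a:
  Arg ⇒ p J ⇒ p M ⇒ p c a
  Arg ⇒ p J ⇒ p T ⇒ p c a

p c a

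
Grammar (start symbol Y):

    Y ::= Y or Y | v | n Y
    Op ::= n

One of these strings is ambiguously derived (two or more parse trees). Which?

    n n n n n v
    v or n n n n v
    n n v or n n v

n n v or n n v

n n n n n v: 1 tree
v or n n n n v: 1 tree
n n v or n n v: 3 trees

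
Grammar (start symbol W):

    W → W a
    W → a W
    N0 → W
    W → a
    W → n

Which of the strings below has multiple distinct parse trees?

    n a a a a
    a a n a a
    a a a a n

n a a a a: 1 tree
a a n a a: 6 trees
a a a a n: 1 tree

a a n a a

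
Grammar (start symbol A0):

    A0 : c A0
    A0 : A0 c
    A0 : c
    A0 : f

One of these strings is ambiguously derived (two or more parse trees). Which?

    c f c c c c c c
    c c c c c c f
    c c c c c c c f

c f c c c c c c: 7 trees
c c c c c c f: 1 tree
c c c c c c c f: 1 tree

c f c c c c c c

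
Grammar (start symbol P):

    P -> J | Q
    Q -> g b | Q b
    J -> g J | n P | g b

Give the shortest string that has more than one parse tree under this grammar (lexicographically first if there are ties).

g b

length 2: g b has 2 parse trees

Two derivations of g b:
  P ⇒ J ⇒ g b
  P ⇒ Q ⇒ g b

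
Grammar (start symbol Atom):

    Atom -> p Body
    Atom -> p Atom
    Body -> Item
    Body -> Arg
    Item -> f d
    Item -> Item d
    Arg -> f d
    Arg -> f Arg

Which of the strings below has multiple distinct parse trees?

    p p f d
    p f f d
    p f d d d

p p f d

p p f d: 2 trees
p f f d: 1 tree
p f d d d: 1 tree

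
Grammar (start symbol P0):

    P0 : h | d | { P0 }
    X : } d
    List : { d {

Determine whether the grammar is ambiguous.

Unambiguous

Only P0 is reachable from P0; ignoring the rest: Each string is a nest of matched brackets around a single atom. An opening bracket forces the recursive rule; an atom forces the base rule.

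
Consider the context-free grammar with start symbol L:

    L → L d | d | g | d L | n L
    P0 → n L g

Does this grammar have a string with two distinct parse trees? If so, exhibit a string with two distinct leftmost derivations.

Ambiguous

Witness: d d

Derivation 1: L ⇒ L d ⇒ d d
Derivation 2: L ⇒ d L ⇒ d d

Two distinct leftmost derivations for the same string.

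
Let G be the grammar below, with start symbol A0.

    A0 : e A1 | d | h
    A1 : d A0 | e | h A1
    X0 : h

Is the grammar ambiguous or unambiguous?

(X0 is unreachable from A0, so its rules don't affect L(A0).) Restricted to the reachable nonterminals, every rule has the form A → t or A → t B, and no two rules for the same A share a first terminal. The grammar encodes a DFA — one run per string.

Unambiguous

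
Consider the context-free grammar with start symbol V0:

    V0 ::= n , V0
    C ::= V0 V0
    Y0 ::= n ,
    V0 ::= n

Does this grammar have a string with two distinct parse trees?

Only V0 is reachable from V0; ignoring the rest: Right-recursive list with a separator: after each atom, whether the separator follows determines the rule. One parse per string.

Unambiguous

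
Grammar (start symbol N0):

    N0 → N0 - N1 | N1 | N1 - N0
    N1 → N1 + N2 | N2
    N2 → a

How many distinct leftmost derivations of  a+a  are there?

Parse trees for a+a:
  [N0 [N1 [N1 [N2 a]] + [N2 a]]]

1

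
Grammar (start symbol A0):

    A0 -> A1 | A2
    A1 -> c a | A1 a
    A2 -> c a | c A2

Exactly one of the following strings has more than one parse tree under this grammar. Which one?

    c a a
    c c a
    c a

c a

c a a: 1 tree
c c a: 1 tree
c a: 2 trees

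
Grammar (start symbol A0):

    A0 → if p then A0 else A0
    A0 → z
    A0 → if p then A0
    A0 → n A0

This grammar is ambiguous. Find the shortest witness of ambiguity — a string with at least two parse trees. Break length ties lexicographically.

if p then if p then z else z

length 1: no string has ≥2 trees
length 2: no string has ≥2 trees
length 3: no string has ≥2 trees
length 4: no string has ≥2 trees
length 5: no string has ≥2 trees
length 6: no string has ≥2 trees
length 7: no string has ≥2 trees
length 8: no string has ≥2 trees
length 9: if p then if p then z else z has 2 parse trees

Two derivations of if p then if p then z else z:
  A0 ⇒ if p then A0 else A0 ⇒ if p then if p then A0 else A0 ⇒ if p then if p then z else A0 ⇒ if p then if p then z else z
  A0 ⇒ if p then A0 ⇒ if p then if p then A0 else A0 ⇒ if p then if p then z else A0 ⇒ if p then if p then z else z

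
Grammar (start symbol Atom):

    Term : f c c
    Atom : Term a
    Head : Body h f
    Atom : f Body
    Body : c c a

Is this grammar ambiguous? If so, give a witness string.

Ambiguous

Witness: f c c a

Derivation 1: Atom ⇒ Term a ⇒ f c c a
Derivation 2: Atom ⇒ f Body ⇒ f c c a

Two distinct leftmost derivations for the same string.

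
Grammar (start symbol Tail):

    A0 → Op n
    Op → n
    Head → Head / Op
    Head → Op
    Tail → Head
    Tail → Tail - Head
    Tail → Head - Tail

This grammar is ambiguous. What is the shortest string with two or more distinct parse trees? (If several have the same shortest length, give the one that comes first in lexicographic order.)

length 1: no string has ≥2 trees
length 3: n - n has 2 parse trees

Two derivations of n - n:
  Tail ⇒ Tail - Head ⇒ Head - Head ⇒ Op - Head ⇒ n - Head ⇒ n - Op ⇒ n - n
  Tail ⇒ Head - Tail ⇒ Op - Tail ⇒ n - Tail ⇒ n - Head ⇒ n - Op ⇒ n - n

n - n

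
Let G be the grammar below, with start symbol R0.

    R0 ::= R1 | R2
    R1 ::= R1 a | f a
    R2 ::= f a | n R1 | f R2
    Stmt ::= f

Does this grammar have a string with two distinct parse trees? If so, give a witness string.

Ambiguous

Witness: f a

Derivation 1: R0 ⇒ R1 ⇒ f a
Derivation 2: R0 ⇒ R2 ⇒ f a

Two distinct leftmost derivations for the same string.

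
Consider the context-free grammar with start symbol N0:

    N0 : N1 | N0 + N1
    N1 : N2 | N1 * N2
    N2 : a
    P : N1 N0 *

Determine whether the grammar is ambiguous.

(P is unreachable from N0, so its rules don't affect L(N0).) This is a standard precedence ladder (N0 over N1 over N2), with each level left-recursive on its own operator ('+' at N0, '*' at N1). That structure is LR(1), hence unambiguous.

Unambiguous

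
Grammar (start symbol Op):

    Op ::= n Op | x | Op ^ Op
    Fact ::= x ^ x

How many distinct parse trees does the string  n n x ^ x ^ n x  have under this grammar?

Parse trees for n n x ^ x ^ n x (showing first 6 of 9):
  [Op n [Op n [Op [Op x] ^ [Op [Op x] ^ [Op n [Op x]]]]]]
  [Op n [Op n [Op [Op [Op x] ^ [Op x]] ^ [Op n [Op x]]]]]
  [Op n [Op [Op n [Op x]] ^ [Op [Op x] ^ [Op n [Op x]]]]]
  [Op n [Op [Op n [Op [Op x] ^ [Op x]]] ^ [Op n [Op x]]]]
  [Op n [Op [Op [Op n [Op x]] ^ [Op x]] ^ [Op n [Op x]]]]
  [Op [Op n [Op n [Op x]]] ^ [Op [Op x] ^ [Op n [Op x]]]]

9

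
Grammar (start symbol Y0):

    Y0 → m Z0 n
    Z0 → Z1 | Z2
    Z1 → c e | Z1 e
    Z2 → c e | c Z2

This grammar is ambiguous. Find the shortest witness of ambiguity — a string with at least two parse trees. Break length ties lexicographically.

length 4: m c e n has 2 parse trees

Two derivations of m c e n:
  Y0 ⇒ m Z0 n ⇒ m Z1 n ⇒ m c e n
  Y0 ⇒ m Z0 n ⇒ m Z2 n ⇒ m c e n

m c e n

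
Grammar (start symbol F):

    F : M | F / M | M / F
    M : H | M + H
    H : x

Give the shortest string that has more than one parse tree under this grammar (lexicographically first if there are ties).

x / x

length 1: no string has ≥2 trees
length 3: x / x has 2 parse trees

Two derivations of x / x:
  F ⇒ F / M ⇒ M / M ⇒ H / M ⇒ x / M ⇒ x / H ⇒ x / x
  F ⇒ M / F ⇒ H / F ⇒ x / F ⇒ x / M ⇒ x / H ⇒ x / x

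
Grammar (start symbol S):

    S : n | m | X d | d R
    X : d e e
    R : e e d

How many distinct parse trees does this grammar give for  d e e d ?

Parse trees for d e e d:
  [S [X d e e] d]
  [S d [R e e d]]

2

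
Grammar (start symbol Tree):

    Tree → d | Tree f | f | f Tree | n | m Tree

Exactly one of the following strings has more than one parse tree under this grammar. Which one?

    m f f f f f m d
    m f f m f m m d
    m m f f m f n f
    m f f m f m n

m m f f m f n f

m f f f f f m d: 1 tree
m f f m f m m d: 1 tree
m m f f m f n f: 7 trees
m f f m f m n: 1 tree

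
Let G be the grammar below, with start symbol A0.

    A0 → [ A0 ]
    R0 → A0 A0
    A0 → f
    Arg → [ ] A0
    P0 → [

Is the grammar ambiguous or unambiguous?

Unambiguous

Only A0 is reachable from A0; ignoring the rest: Each string is a nest of matched brackets around a single atom. An opening bracket forces the recursive rule; an atom forces the base rule.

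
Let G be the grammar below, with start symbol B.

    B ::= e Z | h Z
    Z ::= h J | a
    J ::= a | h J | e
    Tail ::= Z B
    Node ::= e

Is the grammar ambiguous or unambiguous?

Unambiguous

Only B, Z, J are reachable from B; ignoring the rest: The reachable rules are right-linear with at most one rule per (nonterminal, next-terminal) pair. Each input token forces the next rule, so parsing is deterministic.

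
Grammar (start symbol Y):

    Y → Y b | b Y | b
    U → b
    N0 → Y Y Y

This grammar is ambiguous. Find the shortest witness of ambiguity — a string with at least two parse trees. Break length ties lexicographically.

b b

length 1: no string has ≥2 trees
length 2: b b has 2 parse trees

Two derivations of b b:
  Y ⇒ Y b ⇒ b b
  Y ⇒ b Y ⇒ b b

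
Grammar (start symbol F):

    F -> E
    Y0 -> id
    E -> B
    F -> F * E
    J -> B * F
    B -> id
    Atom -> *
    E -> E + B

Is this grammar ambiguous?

Unambiguous

(Y0, Atom, J are unreachable from F, so their rules don't affect L(F).) The grammar is stratified — F handles '*' (left-recursive), E handles '+', B atoms. Each operator has a fixed associativity and precedence level, so every string has one parse.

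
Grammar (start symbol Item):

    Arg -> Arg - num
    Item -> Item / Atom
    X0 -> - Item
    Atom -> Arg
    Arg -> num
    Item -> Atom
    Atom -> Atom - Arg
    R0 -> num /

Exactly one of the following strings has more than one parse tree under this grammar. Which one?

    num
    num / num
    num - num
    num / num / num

num: 1 tree
num / num: 1 tree
num - num: 2 trees
num / num / num: 1 tree

num - num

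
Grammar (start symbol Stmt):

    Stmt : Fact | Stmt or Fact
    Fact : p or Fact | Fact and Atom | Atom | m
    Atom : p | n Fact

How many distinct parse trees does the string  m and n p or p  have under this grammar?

2

Parse trees for m and n p or p:
  [Stmt [Fact [Fact m] and [Atom n [Fact p or [Fact [Atom p]]]]]]
  [Stmt [Stmt [Fact [Fact m] and [Atom n [Fact [Atom p]]]]] or [Fact [Atom p]]]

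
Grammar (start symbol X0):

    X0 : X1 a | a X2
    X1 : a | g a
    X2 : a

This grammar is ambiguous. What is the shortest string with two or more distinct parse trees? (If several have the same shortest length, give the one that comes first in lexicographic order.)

a a

length 2: a a has 2 parse trees

Two derivations of a a:
  X0 ⇒ X1 a ⇒ a a
  X0 ⇒ a X2 ⇒ a a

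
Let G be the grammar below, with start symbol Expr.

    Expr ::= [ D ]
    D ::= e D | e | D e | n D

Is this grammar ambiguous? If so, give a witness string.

Ambiguous

Witness: [ e e ]

Derivation 1: Expr ⇒ [ D ] ⇒ [ e D ] ⇒ [ e e ]
Derivation 2: Expr ⇒ [ D ] ⇒ [ D e ] ⇒ [ e e ]

Two distinct leftmost derivations for the same string.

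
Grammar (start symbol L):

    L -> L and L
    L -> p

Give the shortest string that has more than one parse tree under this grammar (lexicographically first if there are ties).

p and p and p

length 1: no string has ≥2 trees
length 3: no string has ≥2 trees
length 5: p and p and p has 2 parse trees

Two derivations of p and p and p:
  L ⇒ L and L ⇒ L and L and L ⇒ p and L and L ⇒ p and p and L ⇒ p and p and p
  L ⇒ L and L ⇒ p and L ⇒ p and L and L ⇒ p and p and L ⇒ p and p and p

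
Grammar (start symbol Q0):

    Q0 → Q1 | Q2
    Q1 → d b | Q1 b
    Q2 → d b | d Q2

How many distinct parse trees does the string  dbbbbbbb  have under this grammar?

1

Parse trees for dbbbbbbb:
  [Q0 [Q1 [Q1 [Q1 [Q1 [Q1 [Q1 [Q1 d b] b] b] b] b] b] b]]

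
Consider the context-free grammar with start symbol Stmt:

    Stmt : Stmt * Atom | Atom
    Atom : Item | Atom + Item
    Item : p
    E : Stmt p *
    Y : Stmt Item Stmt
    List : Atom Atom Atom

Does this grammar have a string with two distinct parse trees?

(E, Y, List are unreachable from Stmt, so their rules don't affect L(Stmt).) The grammar is stratified — Stmt handles '*' (left-recursive), Atom handles '+', Item atoms. Each operator has a fixed associativity and precedence level, so every string has one parse.

Unambiguous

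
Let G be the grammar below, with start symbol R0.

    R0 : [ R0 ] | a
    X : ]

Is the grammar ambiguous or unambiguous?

Only R0 is reachable from R0; ignoring the rest: Each string is a nest of matched brackets around a single atom. An opening bracket forces the recursive rule; an atom forces the base rule.

Unambiguous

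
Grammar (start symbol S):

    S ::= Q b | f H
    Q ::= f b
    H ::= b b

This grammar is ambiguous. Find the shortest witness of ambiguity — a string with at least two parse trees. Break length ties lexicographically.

f b b

length 3: f b b has 2 parse trees

Two derivations of f b b:
  S ⇒ Q b ⇒ f b b
  S ⇒ f H ⇒ f b b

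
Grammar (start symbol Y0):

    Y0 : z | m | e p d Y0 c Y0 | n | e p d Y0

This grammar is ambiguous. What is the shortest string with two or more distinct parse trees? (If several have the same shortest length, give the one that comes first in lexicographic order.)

length 1: no string has ≥2 trees
length 4: no string has ≥2 trees
length 6: no string has ≥2 trees
length 7: no string has ≥2 trees
length 9: e p d e p d m c m has 2 parse trees

Two derivations of e p d e p d m c m:
  Y0 ⇒ e p d Y0 c Y0 ⇒ e p d e p d Y0 c Y0 ⇒ e p d e p d m c Y0 ⇒ e p d e p d m c m
  Y0 ⇒ e p d Y0 ⇒ e p d e p d Y0 c Y0 ⇒ e p d e p d m c Y0 ⇒ e p d e p d m c m

e p d e p d m c m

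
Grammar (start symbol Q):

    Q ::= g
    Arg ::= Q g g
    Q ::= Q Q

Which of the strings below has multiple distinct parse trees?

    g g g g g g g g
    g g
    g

g g g g g g g g: 429 trees
g g: 1 tree
g: 1 tree

g g g g g g g g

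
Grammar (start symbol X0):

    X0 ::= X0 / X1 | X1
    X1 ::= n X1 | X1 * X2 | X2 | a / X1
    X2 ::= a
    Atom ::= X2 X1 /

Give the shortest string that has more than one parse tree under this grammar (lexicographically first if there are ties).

a / a

length 1: no string has ≥2 trees
length 2: no string has ≥2 trees
length 3: a / a has 2 parse trees

Two derivations of a / a:
  X0 ⇒ X0 / X1 ⇒ X1 / X1 ⇒ X2 / X1 ⇒ a / X1 ⇒ a / X2 ⇒ a / a
  X0 ⇒ X1 ⇒ a / X1 ⇒ a / X2 ⇒ a / a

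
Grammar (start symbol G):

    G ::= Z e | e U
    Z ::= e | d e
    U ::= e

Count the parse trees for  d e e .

Parse trees for d e e:
  [G [Z d e] e]

1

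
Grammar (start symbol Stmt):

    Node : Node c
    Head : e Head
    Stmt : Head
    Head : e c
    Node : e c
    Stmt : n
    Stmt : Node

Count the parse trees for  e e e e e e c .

1

Parse trees for e e e e e e c:
  [Stmt [Head e [Head e [Head e [Head e [Head e [Head e c]]]]]]]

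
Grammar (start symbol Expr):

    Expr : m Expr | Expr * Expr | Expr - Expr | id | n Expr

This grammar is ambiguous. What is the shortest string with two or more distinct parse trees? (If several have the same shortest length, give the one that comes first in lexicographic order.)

length 1: no string has ≥2 trees
length 2: no string has ≥2 trees
length 3: no string has ≥2 trees
length 4: m id * id has 2 parse trees

Two derivations of m id * id:
  Expr ⇒ m Expr ⇒ m Expr * Expr ⇒ m id * Expr ⇒ m id * id
  Expr ⇒ Expr * Expr ⇒ m Expr * Expr ⇒ m id * Expr ⇒ m id * id

m id * id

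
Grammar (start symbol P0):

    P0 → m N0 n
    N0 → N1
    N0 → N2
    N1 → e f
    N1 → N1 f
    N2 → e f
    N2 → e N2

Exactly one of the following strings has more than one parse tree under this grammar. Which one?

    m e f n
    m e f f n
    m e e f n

m e f n

m e f n: 2 trees
m e f f n: 1 tree
m e e f n: 1 tree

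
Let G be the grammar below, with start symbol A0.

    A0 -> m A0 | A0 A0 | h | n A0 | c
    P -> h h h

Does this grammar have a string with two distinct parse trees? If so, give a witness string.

Witness: c c c

Derivation 1: A0 ⇒ A0 A0 ⇒ A0 A0 A0 ⇒ c A0 A0 ⇒ c c A0 ⇒ c c c
Derivation 2: A0 ⇒ A0 A0 ⇒ c A0 ⇒ c A0 A0 ⇒ c c A0 ⇒ c c c

Two distinct leftmost derivations for the same string.

Ambiguous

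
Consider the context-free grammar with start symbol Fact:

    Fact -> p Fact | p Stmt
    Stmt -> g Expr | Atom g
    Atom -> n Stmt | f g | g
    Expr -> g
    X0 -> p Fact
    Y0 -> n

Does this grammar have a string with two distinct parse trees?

Ambiguous

Witness: p g g

Derivation 1: Fact ⇒ p Stmt ⇒ p g Expr ⇒ p g g
Derivation 2: Fact ⇒ p Stmt ⇒ p Atom g ⇒ p g g

Two distinct leftmost derivations for the same string.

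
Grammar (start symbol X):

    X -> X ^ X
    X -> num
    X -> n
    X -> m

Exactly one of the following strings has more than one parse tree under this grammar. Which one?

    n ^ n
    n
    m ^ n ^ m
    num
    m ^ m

m ^ n ^ m

n ^ n: 1 tree
n: 1 tree
m ^ n ^ m: 2 trees
num: 1 tree
m ^ m: 1 tree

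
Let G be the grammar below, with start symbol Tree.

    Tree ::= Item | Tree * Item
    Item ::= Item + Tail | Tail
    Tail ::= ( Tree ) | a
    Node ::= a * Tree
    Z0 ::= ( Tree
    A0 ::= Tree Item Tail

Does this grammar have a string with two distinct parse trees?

Unambiguous

Only Tree, Item, Tail are reachable from Tree; ignoring the rest: Tree → Tree * Item | Item  ;  Item → Item + Tail | Tail  — a left-associative chain with Tail at the bottom. Each string factors uniquely by precedence.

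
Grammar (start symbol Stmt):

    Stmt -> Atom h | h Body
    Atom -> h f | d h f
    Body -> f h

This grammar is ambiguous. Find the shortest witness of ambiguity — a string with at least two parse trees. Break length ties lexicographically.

length 3: h f h has 2 parse trees

Two derivations of h f h:
  Stmt ⇒ Atom h ⇒ h f h
  Stmt ⇒ h Body ⇒ h f h

h f h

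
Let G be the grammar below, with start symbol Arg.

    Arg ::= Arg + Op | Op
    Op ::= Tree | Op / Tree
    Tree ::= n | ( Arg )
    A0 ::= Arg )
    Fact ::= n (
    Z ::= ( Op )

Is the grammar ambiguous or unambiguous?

Unambiguous

(A0, Fact, Z are unreachable from Arg, so their rules don't affect L(Arg).) This is a standard precedence ladder (Arg over Op over Tree), with each level left-recursive on its own operator ('+' at Arg, '/' at Op). That structure is LR(1), hence unambiguous.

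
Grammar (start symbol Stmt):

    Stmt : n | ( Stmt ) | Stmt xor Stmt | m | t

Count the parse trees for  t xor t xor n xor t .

5

Parse trees for t xor t xor n xor t:
  [Stmt [Stmt t] xor [Stmt [Stmt t] xor [Stmt [Stmt n] xor [Stmt t]]]]
  [Stmt [Stmt t] xor [Stmt [Stmt [Stmt t] xor [Stmt n]] xor [Stmt t]]]
  [Stmt [Stmt [Stmt t] xor [Stmt t]] xor [Stmt [Stmt n] xor [Stmt t]]]
  [Stmt [Stmt [Stmt t] xor [Stmt [Stmt t] xor [Stmt n]]] xor [Stmt t]]
  [Stmt [Stmt [Stmt [Stmt t] xor [Stmt t]] xor [Stmt n]] xor [Stmt t]]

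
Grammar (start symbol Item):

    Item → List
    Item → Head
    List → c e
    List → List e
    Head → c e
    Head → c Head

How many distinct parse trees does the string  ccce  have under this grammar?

Parse trees for ccce:
  [Item [Head c [Head c [Head c e]]]]

1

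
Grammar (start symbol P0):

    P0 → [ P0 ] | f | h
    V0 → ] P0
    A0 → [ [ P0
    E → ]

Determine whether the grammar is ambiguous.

(V0, A0, E are unreachable from P0, so their rules don't affect L(P0).) L(P0) is { openⁿ atom closeⁿ : n ≥ 0 }. The bracket depth fixes n, and the derivation is forced at every step.

Unambiguous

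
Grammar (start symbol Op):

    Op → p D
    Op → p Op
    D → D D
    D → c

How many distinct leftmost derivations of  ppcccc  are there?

Parse trees for ppcccc:
  [Op p [Op p [D [D c] [D [D c] [D [D c] [D c]]]]]]
  [Op p [Op p [D [D c] [D [D [D c] [D c]] [D c]]]]]
  [Op p [Op p [D [D [D c] [D c]] [D [D c] [D c]]]]]
  [Op p [Op p [D [D [D c] [D [D c] [D c]]] [D c]]]]
  [Op p [Op p [D [D [D [D c] [D c]] [D c]] [D c]]]]

5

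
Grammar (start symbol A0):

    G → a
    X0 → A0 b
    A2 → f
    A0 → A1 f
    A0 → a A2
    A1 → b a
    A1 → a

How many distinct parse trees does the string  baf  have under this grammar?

1

Parse trees for baf:
  [A0 [A1 b a] f]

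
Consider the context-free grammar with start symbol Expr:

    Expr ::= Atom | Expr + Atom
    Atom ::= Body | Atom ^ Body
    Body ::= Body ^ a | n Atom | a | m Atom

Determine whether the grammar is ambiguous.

Witness: a ^ a

Derivation 1: Expr ⇒ Atom ⇒ Body ⇒ Body ^ a ⇒ a ^ a
Derivation 2: Expr ⇒ Atom ⇒ Atom ^ Body ⇒ Body ^ Body ⇒ a ^ Body ⇒ a ^ a

Two distinct leftmost derivations for the same string.

Ambiguous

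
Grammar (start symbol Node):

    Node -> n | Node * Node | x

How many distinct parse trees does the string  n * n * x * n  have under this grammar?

Parse trees for n * n * x * n:
  [Node [Node n] * [Node [Node n] * [Node [Node x] * [Node n]]]]
  [Node [Node n] * [Node [Node [Node n] * [Node x]] * [Node n]]]
  [Node [Node [Node n] * [Node n]] * [Node [Node x] * [Node n]]]
  [Node [Node [Node n] * [Node [Node n] * [Node x]]] * [Node n]]
  [Node [Node [Node [Node n] * [Node n]] * [Node x]] * [Node n]]

5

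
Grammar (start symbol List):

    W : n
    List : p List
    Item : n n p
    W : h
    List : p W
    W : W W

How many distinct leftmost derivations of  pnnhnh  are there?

14

Parse trees for pnnhnh (showing first 6 of 14):
  [List p [W [W n] [W [W n] [W [W h] [W [W n] [W h]]]]]]
  [List p [W [W n] [W [W n] [W [W [W h] [W n]] [W h]]]]]
  [List p [W [W n] [W [W [W n] [W h]] [W [W n] [W h]]]]]
  [List p [W [W n] [W [W [W n] [W [W h] [W n]]] [W h]]]]
  [List p [W [W n] [W [W [W [W n] [W h]] [W n]] [W h]]]]
  [List p [W [W [W n] [W n]] [W [W h] [W [W n] [W h]]]]]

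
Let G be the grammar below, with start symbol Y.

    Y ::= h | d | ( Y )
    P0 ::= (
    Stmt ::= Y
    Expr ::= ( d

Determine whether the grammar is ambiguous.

Unambiguous

Only Y is reachable from Y; ignoring the rest: L(Y) is { openⁿ atom closeⁿ : n ≥ 0 }. The bracket depth fixes n, and the derivation is forced at every step.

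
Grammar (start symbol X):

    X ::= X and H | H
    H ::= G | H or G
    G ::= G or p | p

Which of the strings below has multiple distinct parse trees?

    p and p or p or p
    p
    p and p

p and p or p or p

p and p or p or p: 4 trees
p: 1 tree
p and p: 1 tree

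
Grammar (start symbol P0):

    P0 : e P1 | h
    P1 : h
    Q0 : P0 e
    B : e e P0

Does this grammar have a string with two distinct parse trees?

Unambiguous

Only P0, P1 are reachable from P0; ignoring the rest: Restricted to the reachable nonterminals, every rule has the form A → t or A → t B, and no two rules for the same A share a first terminal. The grammar encodes a DFA — one run per string.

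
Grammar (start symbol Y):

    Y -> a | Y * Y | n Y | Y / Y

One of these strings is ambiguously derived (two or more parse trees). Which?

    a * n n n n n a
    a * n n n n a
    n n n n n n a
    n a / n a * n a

a * n n n n n a: 1 tree
a * n n n n a: 1 tree
n n n n n n a: 1 tree
n a / n a * n a: 7 trees

n a / n a * n a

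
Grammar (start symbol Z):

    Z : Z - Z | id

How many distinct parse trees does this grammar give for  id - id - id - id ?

5

Parse trees for id - id - id - id:
  [Z [Z id] - [Z [Z id] - [Z [Z id] - [Z id]]]]
  [Z [Z id] - [Z [Z [Z id] - [Z id]] - [Z id]]]
  [Z [Z [Z id] - [Z id]] - [Z [Z id] - [Z id]]]
  [Z [Z [Z id] - [Z [Z id] - [Z id]]] - [Z id]]
  [Z [Z [Z [Z id] - [Z id]] - [Z id]] - [Z id]]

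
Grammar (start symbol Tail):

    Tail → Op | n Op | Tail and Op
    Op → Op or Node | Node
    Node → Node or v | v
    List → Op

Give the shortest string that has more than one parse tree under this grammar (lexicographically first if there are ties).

length 1: no string has ≥2 trees
length 2: no string has ≥2 trees
length 3: v or v has 2 parse trees

Two derivations of v or v:
  Tail ⇒ Op ⇒ Op or Node ⇒ Node or Node ⇒ v or Node ⇒ v or v
  Tail ⇒ Op ⇒ Node ⇒ Node or v ⇒ v or v

v or v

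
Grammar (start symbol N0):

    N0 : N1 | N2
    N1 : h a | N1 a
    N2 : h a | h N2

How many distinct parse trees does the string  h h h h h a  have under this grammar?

Parse trees for h h h h h a:
  [N0 [N2 h [N2 h [N2 h [N2 h [N2 h a]]]]]]

1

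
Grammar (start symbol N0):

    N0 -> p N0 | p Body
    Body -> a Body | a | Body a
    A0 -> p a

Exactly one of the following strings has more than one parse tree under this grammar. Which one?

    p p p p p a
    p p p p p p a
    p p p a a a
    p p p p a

p p p a a a

p p p p p a: 1 tree
p p p p p p a: 1 tree
p p p a a a: 4 trees
p p p p a: 1 tree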